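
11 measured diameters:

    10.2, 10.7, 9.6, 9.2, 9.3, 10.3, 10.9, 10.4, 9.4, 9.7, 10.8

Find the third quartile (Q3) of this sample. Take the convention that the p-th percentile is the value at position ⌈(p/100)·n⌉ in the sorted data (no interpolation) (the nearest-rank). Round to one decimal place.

10.7

Sorted: 9.2, 9.3, 9.4, 9.6, 9.7, 10.2, 10.3, 10.4, 10.7, 10.8, 10.9.
n = 11.
Position = ⌈75/100 · 11⌉ = ⌈8.25⌉ = 9.
The value at rank 9 is 10.7.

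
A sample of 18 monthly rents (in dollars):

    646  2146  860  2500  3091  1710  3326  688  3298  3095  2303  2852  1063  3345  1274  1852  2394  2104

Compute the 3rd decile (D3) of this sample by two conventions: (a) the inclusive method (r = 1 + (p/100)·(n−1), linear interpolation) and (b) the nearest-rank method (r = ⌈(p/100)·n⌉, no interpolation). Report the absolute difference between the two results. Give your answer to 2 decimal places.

14.20

Sorted: 646, 688, 860, 1063, 1274, 1710, 1852, 2104, 2146, 2303, 2394, 2500, 2852, 3091, 3095, 3298, 3326, 3345.
n = 18.
(a) r = 6.1; between ranks 6 (1710) and 7 (1852): 1724.2.
(b) the nearest-rank method: rank 6 → 1710.
|1724.2 − 1710| = 14.2.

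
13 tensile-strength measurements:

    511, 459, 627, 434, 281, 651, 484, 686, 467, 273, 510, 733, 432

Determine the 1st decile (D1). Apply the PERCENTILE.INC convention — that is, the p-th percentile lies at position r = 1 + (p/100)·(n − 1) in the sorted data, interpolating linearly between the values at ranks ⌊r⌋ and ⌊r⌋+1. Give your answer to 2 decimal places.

311.20

Sorted: 273, 281, 432, 434, 459, 467, 484, 510, 511, 627, 651, 686, 733.
n = 13.
r = 1 + (10/100)·(13 − 1) = 1 + 1.2 = 2.2.
Rank 2 is 281 and rank 3 is 432.
Interpolate: 281 + 0.2·(432 − 281) = 281 + 0.2·151 = 311.2.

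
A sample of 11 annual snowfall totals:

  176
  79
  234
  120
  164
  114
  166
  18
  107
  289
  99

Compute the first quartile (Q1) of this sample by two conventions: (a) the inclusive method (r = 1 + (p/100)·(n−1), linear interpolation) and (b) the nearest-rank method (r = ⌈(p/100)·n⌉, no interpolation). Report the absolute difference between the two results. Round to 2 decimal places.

Sorted: 18, 79, 99, 107, 114, 120, 164, 166, 176, 234, 289.
n = 11.
(a) r = 3.5; between ranks 3 (99) and 4 (107): 103.
(b) the nearest-rank method: rank 3 → 99.
|103 − 99| = 4.

4.00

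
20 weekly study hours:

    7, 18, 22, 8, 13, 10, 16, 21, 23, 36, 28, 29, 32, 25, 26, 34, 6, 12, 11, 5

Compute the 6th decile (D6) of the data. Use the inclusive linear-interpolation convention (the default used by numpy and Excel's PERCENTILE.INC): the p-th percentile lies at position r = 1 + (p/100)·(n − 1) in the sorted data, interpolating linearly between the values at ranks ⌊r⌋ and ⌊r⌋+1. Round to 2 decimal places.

Sorted: 5, 6, 7, 8, 10, 11, 12, 13, 16, 18, 21, 22, 23, 25, 26, 28, 29, 32, 34, 36.
n = 20.
r = 1 + (60/100)·(20 − 1) = 1 + 11.4 = 12.4.
Rank 12 is 22 and rank 13 is 23.
Interpolate: 22 + 0.4·(23 − 22) = 22 + 0.4·1 = 22.4.

22.40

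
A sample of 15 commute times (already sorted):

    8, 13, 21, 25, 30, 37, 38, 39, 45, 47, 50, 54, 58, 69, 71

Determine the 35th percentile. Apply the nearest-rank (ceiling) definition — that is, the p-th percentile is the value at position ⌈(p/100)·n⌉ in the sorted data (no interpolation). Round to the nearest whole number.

37

n = 15.
Position = ⌈35/100 · 15⌉ = ⌈5.25⌉ = 6.
The value at rank 6 is 37.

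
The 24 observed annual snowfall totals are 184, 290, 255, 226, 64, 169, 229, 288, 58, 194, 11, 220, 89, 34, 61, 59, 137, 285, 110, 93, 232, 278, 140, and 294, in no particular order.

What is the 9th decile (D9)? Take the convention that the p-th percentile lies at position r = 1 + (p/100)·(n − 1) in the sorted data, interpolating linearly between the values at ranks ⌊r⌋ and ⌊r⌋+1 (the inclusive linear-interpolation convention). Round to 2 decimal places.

287.10

Sorted: 11, 34, 58, 59, 61, 64, 89, 93, 110, 137, 140, 169, 184, 194, 220, 226, 229, 232, 255, 278, 285, 288, 290, 294.
n = 24.
r = 1 + (90/100)·(24 − 1) = 1 + 20.7 = 21.7.
Rank 21 is 285 and rank 22 is 288.
Interpolate: 285 + 0.7·(288 − 285) = 285 + 0.7·3 = 287.1.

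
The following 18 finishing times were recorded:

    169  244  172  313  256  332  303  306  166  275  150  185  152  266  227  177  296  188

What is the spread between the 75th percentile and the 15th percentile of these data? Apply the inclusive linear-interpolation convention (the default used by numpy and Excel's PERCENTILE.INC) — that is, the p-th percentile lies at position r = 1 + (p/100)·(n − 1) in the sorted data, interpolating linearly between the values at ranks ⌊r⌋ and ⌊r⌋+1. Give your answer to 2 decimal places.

123.10

Sorted: 150, 152, 166, 169, 172, 177, 185, 188, 227, 244, 256, 266, 275, 296, 303, 306, 313, 332.
n = 18.
P15: r = 3.55; ranks 3–4 are 166, 169; interpolating gives 167.65.
P75: r = 13.75; ranks 13–14 are 275, 296; interpolating gives 290.75.
Difference: 290.75 − 167.65 = 123.1.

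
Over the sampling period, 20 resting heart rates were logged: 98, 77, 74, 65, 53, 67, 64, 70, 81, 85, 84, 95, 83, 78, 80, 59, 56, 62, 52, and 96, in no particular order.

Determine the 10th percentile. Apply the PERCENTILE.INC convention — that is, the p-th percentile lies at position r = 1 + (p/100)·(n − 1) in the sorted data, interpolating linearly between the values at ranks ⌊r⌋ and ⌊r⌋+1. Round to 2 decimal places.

Sorted: 52, 53, 56, 59, 62, 64, 65, 67, 70, 74, 77, 78, 80, 81, 83, 84, 85, 95, 96, 98.
n = 20.
r = 1 + (10/100)·(20 − 1) = 1 + 1.9 = 2.9.
Rank 2 is 53 and rank 3 is 56.
Interpolate: 53 + 0.9·(56 − 53) = 53 + 0.9·3 = 55.7.

55.70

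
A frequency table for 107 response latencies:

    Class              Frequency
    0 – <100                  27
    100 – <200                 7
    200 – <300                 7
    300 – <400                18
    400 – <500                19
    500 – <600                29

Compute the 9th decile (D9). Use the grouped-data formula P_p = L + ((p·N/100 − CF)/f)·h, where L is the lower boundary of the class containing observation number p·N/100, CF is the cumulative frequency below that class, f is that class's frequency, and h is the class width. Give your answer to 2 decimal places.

N = 107; target position k = 90/100 · 107 = 96.3.
Cumulative frequencies: 27, 34, 41, 59, 78, 107.
Observation 96.3 falls in the class 500 – <600.
L = 500, CF = 78, f = 29, h = 100.
P90 = 500 + ((96.3 − 78)/29)·100 = 500 + 63.1034 = 563.103.

563.10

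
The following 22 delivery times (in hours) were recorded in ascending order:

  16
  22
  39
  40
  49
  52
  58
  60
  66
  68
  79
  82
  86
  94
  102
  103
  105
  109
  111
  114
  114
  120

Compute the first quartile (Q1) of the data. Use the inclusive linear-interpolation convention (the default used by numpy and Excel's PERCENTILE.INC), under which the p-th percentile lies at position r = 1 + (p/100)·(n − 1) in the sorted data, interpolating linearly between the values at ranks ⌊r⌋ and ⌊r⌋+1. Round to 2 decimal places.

53.50

n = 22.
r = 1 + (25/100)·(22 − 1) = 1 + 5.25 = 6.25.
Rank 6 is 52 and rank 7 is 58.
Interpolate: 52 + 0.25·(58 − 52) = 52 + 0.25·6 = 53.5.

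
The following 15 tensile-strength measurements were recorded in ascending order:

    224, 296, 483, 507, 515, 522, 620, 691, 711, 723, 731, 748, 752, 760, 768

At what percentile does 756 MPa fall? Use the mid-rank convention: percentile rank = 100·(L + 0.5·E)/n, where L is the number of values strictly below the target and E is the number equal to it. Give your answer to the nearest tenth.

Count below 756: L = 13; count equal: E = 0; n = 15.
Percentile rank = 100·(13 + 0.5·0)/15 = 100·13/15 = 86.67.

86.7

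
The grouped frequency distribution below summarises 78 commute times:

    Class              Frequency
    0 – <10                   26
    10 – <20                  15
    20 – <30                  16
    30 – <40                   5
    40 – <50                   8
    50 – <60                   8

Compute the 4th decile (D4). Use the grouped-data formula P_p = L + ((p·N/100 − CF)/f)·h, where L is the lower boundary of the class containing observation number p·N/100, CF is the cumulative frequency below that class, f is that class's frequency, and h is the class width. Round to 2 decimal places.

N = 78; target position k = 40/100 · 78 = 31.2.
Cumulative frequencies: 26, 41, 57, 62, 70, 78.
Observation 31.2 falls in the class 10 – <20.
L = 10, CF = 26, f = 15, h = 10.
P40 = 10 + ((31.2 − 26)/15)·10 = 10 + 3.46667 = 13.4667.

13.47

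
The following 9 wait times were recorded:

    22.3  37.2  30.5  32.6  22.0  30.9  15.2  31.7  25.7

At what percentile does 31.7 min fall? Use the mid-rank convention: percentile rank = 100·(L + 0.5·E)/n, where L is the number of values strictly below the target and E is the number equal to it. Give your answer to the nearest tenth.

72.2

Sorted: 15.2, 22.0, 22.3, 25.7, 30.5, 30.9, 31.7, 32.6, 37.2.
Count below 31.7: L = 6; count equal: E = 1; n = 9.
Percentile rank = 100·(6 + 0.5·1)/9 = 100·6.5/9 = 72.22.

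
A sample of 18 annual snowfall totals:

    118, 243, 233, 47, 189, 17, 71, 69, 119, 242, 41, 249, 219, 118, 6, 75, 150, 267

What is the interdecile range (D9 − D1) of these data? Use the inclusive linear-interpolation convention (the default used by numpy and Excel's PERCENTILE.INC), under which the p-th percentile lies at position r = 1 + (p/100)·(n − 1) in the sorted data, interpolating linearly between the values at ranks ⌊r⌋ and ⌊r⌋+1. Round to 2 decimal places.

211.00

Sorted: 6, 17, 41, 47, 69, 71, 75, 118, 118, 119, 150, 189, 219, 233, 242, 243, 249, 267.
n = 18.
P10: r = 2.7; ranks 2–3 are 17, 41; interpolating gives 33.8.
P90: r = 16.3; ranks 16–17 are 243, 249; interpolating gives 244.8.
Difference: 244.8 − 33.8 = 211.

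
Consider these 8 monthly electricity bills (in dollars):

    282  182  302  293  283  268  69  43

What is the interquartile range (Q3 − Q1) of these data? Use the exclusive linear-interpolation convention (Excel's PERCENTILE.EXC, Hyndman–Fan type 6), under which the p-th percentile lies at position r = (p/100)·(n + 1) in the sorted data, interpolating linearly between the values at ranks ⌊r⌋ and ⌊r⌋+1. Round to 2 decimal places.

193.25

Sorted: 43, 69, 182, 268, 282, 283, 293, 302.
n = 8.
P25: r = 2.25; ranks 2–3 are 69, 182; interpolating gives 97.25.
P75: r = 6.75; ranks 6–7 are 283, 293; interpolating gives 290.5.
Difference: 290.5 − 97.25 = 193.25.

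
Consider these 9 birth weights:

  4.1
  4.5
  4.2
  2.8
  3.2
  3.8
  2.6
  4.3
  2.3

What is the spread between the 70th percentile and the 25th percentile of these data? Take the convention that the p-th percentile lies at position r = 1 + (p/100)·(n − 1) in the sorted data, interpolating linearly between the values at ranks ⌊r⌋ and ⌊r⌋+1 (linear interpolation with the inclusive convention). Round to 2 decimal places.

Sorted: 2.3, 2.6, 2.8, 3.2, 3.8, 4.1, 4.2, 4.3, 4.5.
n = 9.
P25: r = 3 (integer) → 2.8.
P70: r = 6.6; ranks 6–7 are 4.1, 4.2; interpolating gives 4.16.
Difference: 4.16 − 2.8 = 1.36.

1.36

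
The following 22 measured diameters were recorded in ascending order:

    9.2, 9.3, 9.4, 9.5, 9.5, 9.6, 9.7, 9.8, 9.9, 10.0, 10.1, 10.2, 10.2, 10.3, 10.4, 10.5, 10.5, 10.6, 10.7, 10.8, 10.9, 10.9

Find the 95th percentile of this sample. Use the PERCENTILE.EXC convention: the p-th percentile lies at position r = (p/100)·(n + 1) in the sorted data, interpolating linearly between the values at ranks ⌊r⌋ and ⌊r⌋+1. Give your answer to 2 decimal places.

10.90

n = 22.
r = (95/100)·(22 + 1) = 21.85.
Rank 21 is 10.9 and rank 22 is 10.9.
Interpolate: 10.9 + 0.85·(10.9 − 10.9) = 10.9 + 0.85·0 = 10.9.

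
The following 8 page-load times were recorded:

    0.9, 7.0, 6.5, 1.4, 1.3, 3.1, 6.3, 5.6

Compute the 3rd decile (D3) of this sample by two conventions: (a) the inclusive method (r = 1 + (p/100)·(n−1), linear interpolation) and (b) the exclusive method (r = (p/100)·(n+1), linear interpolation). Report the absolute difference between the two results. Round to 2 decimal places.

0.20

Sorted: 0.9, 1.3, 1.4, 3.1, 5.6, 6.3, 6.5, 7.0.
n = 8.
(a) r = 3.1; between ranks 3 (1.4) and 4 (3.1): 1.57.
(b) r = 2.7; between ranks 2 (1.3) and 3 (1.4): 1.37.
|1.57 − 1.37| = 0.2.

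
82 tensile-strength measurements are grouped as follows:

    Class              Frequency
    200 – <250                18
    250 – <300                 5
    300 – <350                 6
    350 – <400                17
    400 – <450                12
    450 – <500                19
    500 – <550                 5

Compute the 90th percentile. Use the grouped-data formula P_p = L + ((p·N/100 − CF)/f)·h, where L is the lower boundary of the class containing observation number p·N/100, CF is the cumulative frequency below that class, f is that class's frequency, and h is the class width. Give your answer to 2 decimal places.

491.58

N = 82; target position k = 90/100 · 82 = 73.8.
Cumulative frequencies: 18, 23, 29, 46, 58, 77, 82.
Observation 73.8 falls in the class 450 – <500.
L = 450, CF = 58, f = 19, h = 50.
P90 = 450 + ((73.8 − 58)/19)·50 = 450 + 41.5789 = 491.579.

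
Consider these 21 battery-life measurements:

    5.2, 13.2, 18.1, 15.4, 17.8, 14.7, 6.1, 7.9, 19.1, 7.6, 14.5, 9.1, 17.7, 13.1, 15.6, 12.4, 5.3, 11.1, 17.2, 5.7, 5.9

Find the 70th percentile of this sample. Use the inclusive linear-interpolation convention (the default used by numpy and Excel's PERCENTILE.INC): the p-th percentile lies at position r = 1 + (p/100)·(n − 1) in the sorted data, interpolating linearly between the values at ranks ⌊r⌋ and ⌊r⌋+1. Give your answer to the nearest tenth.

Sorted: 5.2, 5.3, 5.7, 5.9, 6.1, 7.6, 7.9, 9.1, 11.1, 12.4, 13.1, 13.2, 14.5, 14.7, 15.4, 15.6, 17.2, 17.7, 17.8, 18.1, 19.1.
n = 21.
r = 1 + (70/100)·(21 − 1) = 1 + 14 = 15.
r is an integer, so P70 is the value at rank 15: 15.4.

15.4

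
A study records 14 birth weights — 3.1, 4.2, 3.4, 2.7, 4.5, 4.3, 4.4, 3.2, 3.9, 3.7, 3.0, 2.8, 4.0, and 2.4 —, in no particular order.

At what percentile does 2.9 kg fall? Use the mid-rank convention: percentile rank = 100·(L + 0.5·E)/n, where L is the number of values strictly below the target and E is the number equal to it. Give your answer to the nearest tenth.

Sorted: 2.4, 2.7, 2.8, 3.0, 3.1, 3.2, 3.4, 3.7, 3.9, 4.0, 4.2, 4.3, 4.4, 4.5.
Count below 2.9: L = 3; count equal: E = 0; n = 14.
Percentile rank = 100·(3 + 0.5·0)/14 = 100·3/14 = 21.43.

21.4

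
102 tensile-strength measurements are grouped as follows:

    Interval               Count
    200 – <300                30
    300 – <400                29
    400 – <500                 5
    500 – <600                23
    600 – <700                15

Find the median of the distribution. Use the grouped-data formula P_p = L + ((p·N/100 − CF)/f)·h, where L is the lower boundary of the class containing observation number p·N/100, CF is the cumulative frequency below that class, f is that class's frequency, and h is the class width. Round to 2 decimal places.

372.41

N = 102; target position k = 50/100 · 102 = 51.
Cumulative frequencies: 30, 59, 64, 87, 102.
Observation 51 falls in the class 300 – <400.
L = 300, CF = 30, f = 29, h = 100.
P50 = 300 + ((51 − 30)/29)·100 = 300 + 72.4138 = 372.414.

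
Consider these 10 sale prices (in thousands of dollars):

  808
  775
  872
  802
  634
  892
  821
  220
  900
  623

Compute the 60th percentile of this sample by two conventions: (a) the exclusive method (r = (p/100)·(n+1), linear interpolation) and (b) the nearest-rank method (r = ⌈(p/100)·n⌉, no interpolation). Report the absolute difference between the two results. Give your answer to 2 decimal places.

Sorted: 220, 623, 634, 775, 802, 808, 821, 872, 892, 900.
n = 10.
(a) r = 6.6; between ranks 6 (808) and 7 (821): 815.8.
(b) the nearest-rank method: rank 6 → 808.
|815.8 − 808| = 7.8.

7.80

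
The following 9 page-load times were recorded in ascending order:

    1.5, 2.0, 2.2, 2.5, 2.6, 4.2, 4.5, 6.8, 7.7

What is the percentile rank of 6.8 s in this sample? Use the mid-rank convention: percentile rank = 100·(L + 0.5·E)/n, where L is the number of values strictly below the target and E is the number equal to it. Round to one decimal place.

83.3

Count below 6.8: L = 7; count equal: E = 1; n = 9.
Percentile rank = 100·(7 + 0.5·1)/9 = 100·7.5/9 = 83.33.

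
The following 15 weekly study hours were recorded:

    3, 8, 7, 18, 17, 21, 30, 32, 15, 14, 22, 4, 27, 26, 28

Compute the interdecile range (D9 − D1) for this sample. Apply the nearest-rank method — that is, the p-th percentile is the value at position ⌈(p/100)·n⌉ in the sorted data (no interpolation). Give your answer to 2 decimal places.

26.00

Sorted: 3, 4, 7, 8, 14, 15, 17, 18, 21, 22, 26, 27, 28, 30, 32.
n = 15.
P10: rank ⌈10/100·15⌉ = 2 → 4.
P90: rank ⌈90/100·15⌉ = 14 → 30.
Difference: 30 − 4 = 26.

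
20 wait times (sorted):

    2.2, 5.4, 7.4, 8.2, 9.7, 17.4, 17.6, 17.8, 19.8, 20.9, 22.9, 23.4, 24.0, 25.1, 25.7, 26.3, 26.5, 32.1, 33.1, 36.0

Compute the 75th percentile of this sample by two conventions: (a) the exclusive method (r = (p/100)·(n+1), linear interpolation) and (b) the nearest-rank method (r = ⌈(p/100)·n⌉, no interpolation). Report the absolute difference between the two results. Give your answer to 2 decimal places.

0.45

n = 20.
(a) r = 15.75; between ranks 15 (25.7) and 16 (26.3): 26.15.
(b) the nearest-rank method: rank 15 → 25.7.
|26.15 − 25.7| = 0.45.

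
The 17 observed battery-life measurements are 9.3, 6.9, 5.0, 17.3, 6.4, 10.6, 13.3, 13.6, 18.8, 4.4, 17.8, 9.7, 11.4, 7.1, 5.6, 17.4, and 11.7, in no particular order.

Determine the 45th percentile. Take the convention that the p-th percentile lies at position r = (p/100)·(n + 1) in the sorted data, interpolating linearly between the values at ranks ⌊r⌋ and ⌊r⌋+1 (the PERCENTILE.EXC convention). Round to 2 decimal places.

Sorted: 4.4, 5.0, 5.6, 6.4, 6.9, 7.1, 9.3, 9.7, 10.6, 11.4, 11.7, 13.3, 13.6, 17.3, 17.4, 17.8, 18.8.
n = 17.
r = (45/100)·(17 + 1) = 8.1.
Rank 8 is 9.7 and rank 9 is 10.6.
Interpolate: 9.7 + 0.1·(10.6 − 9.7) = 9.7 + 0.1·0.9 = 9.79.

9.79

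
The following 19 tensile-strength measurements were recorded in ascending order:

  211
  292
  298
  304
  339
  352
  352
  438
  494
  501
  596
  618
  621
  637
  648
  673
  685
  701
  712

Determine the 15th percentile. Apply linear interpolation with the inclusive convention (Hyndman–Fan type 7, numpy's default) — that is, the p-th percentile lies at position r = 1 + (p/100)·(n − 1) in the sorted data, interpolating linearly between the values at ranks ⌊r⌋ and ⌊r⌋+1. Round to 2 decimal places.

302.20

n = 19.
r = 1 + (15/100)·(19 − 1) = 1 + 2.7 = 3.7.
Rank 3 is 298 and rank 4 is 304.
Interpolate: 298 + 0.7·(304 − 298) = 298 + 0.7·6 = 302.2.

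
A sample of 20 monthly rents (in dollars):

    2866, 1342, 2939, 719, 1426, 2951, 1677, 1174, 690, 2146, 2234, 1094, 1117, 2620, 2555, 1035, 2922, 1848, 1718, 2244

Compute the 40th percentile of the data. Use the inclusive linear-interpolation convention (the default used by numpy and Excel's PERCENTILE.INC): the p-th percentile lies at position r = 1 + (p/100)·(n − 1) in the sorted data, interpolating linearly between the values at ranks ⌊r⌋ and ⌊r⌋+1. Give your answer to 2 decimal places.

1576.60

Sorted: 690, 719, 1035, 1094, 1117, 1174, 1342, 1426, 1677, 1718, 1848, 2146, 2234, 2244, 2555, 2620, 2866, 2922, 2939, 2951.
n = 20.
r = 1 + (40/100)·(20 − 1) = 1 + 7.6 = 8.6.
Rank 8 is 1426 and rank 9 is 1677.
Interpolate: 1426 + 0.6·(1677 − 1426) = 1426 + 0.6·251 = 1576.6.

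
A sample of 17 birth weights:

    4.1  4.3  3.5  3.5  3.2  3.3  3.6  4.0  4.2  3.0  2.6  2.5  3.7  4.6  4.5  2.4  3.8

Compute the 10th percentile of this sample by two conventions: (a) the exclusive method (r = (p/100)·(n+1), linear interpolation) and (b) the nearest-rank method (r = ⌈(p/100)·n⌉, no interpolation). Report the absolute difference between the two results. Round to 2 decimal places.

0.02

Sorted: 2.4, 2.5, 2.6, 3.0, 3.2, 3.3, 3.5, 3.5, 3.6, 3.7, 3.8, 4.0, 4.1, 4.2, 4.3, 4.5, 4.6.
n = 17.
(a) r = 1.8; between ranks 1 (2.4) and 2 (2.5): 2.48.
(b) the nearest-rank method: rank 2 → 2.5.
|2.48 − 2.5| = 0.02.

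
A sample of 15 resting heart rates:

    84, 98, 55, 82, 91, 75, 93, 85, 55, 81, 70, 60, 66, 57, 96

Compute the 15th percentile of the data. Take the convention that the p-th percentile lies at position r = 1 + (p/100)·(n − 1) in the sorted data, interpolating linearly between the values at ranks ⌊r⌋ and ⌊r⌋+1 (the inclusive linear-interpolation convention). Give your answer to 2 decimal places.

57.30

Sorted: 55, 55, 57, 60, 66, 70, 75, 81, 82, 84, 85, 91, 93, 96, 98.
n = 15.
r = 1 + (15/100)·(15 − 1) = 1 + 2.1 = 3.1.
Rank 3 is 57 and rank 4 is 60.
Interpolate: 57 + 0.1·(60 − 57) = 57 + 0.1·3 = 57.3.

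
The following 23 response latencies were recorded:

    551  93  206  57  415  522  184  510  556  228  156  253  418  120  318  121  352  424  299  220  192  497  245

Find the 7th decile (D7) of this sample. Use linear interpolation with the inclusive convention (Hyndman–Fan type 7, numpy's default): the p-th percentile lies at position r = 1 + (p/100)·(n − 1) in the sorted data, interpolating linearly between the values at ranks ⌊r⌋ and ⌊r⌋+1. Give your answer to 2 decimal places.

416.20

Sorted: 57, 93, 120, 121, 156, 184, 192, 206, 220, 228, 245, 253, 299, 318, 352, 415, 418, 424, 497, 510, 522, 551, 556.
n = 23.
r = 1 + (70/100)·(23 − 1) = 1 + 15.4 = 16.4.
Rank 16 is 415 and rank 17 is 418.
Interpolate: 415 + 0.4·(418 − 415) = 415 + 0.4·3 = 416.2.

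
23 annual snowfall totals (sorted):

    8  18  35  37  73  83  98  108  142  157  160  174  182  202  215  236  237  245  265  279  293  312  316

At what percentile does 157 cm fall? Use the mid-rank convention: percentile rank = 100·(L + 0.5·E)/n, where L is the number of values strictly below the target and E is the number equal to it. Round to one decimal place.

41.3

Count below 157: L = 9; count equal: E = 1; n = 23.
Percentile rank = 100·(9 + 0.5·1)/23 = 100·9.5/23 = 41.3.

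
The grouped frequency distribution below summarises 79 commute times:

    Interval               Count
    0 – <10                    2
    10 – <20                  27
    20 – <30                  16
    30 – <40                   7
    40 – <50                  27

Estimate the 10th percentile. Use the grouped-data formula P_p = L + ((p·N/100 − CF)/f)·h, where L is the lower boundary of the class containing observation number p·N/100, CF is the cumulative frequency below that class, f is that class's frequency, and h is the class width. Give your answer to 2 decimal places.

12.19

N = 79; target position k = 10/100 · 79 = 7.9.
Cumulative frequencies: 2, 29, 45, 52, 79.
Observation 7.9 falls in the class 10 – <20.
L = 10, CF = 2, f = 27, h = 10.
P10 = 10 + ((7.9 − 2)/27)·10 = 10 + 2.18519 = 12.1852.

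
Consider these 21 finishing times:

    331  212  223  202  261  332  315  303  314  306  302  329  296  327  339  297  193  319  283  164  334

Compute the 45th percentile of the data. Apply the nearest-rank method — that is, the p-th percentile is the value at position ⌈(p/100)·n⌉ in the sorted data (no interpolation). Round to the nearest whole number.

Sorted: 164, 193, 202, 212, 223, 261, 283, 296, 297, 302, 303, 306, 314, 315, 319, 327, 329, 331, 332, 334, 339.
n = 21.
Position = ⌈45/100 · 21⌉ = ⌈9.45⌉ = 10.
The value at rank 10 is 302.

302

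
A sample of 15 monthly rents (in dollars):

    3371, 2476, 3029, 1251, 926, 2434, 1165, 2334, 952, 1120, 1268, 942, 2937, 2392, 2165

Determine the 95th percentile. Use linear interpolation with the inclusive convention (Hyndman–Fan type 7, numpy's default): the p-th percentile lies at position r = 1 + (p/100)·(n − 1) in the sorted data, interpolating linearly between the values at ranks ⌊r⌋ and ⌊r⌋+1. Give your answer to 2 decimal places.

3131.60

Sorted: 926, 942, 952, 1120, 1165, 1251, 1268, 2165, 2334, 2392, 2434, 2476, 2937, 3029, 3371.
n = 15.
r = 1 + (95/100)·(15 − 1) = 1 + 13.3 = 14.3.
Rank 14 is 3029 and rank 15 is 3371.
Interpolate: 3029 + 0.3·(3371 − 3029) = 3029 + 0.3·342 = 3131.6.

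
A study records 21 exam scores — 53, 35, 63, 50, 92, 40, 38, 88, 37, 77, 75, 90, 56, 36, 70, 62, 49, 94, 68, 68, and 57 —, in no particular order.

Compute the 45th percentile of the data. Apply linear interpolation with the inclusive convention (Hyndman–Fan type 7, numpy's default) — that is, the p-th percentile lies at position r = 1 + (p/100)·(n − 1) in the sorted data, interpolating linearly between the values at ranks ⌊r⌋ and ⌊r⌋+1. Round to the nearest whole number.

57

Sorted: 35, 36, 37, 38, 40, 49, 50, 53, 56, 57, 62, 63, 68, 68, 70, 75, 77, 88, 90, 92, 94.
n = 21.
r = 1 + (45/100)·(21 − 1) = 1 + 9 = 10.
r is an integer, so P45 is the value at rank 10: 57.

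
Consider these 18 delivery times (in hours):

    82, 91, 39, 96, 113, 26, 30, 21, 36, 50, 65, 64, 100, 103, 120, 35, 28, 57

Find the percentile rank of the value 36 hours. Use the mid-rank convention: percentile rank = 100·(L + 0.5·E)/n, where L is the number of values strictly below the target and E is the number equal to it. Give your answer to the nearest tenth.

30.6

Sorted: 21, 26, 28, 30, 35, 36, 39, 50, 57, 64, 65, 82, 91, 96, 100, 103, 113, 120.
Count below 36: L = 5; count equal: E = 1; n = 18.
Percentile rank = 100·(5 + 0.5·1)/18 = 100·5.5/18 = 30.56.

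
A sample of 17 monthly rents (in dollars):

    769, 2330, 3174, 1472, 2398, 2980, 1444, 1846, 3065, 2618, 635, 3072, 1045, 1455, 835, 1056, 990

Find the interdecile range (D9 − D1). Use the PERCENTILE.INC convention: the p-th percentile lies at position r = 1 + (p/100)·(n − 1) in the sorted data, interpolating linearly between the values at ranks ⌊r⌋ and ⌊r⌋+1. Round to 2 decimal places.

Sorted: 635, 769, 835, 990, 1045, 1056, 1444, 1455, 1472, 1846, 2330, 2398, 2618, 2980, 3065, 3072, 3174.
n = 17.
P10: r = 2.6; ranks 2–3 are 769, 835; interpolating gives 808.6.
P90: r = 15.4; ranks 15–16 are 3065, 3072; interpolating gives 3067.8.
Difference: 3067.8 − 808.6 = 2259.2.

2259.20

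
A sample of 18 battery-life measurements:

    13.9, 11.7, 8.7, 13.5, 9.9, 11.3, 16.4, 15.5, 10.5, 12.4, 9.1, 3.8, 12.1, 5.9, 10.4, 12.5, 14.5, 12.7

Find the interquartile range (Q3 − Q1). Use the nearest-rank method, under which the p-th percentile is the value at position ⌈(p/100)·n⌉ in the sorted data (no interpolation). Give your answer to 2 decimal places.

Sorted: 3.8, 5.9, 8.7, 9.1, 9.9, 10.4, 10.5, 11.3, 11.7, 12.1, 12.4, 12.5, 12.7, 13.5, 13.9, 14.5, 15.5, 16.4.
n = 18.
P25: rank ⌈25/100·18⌉ = 5 → 9.9.
P75: rank ⌈75/100·18⌉ = 14 → 13.5.
Difference: 13.5 − 9.9 = 3.6.

3.60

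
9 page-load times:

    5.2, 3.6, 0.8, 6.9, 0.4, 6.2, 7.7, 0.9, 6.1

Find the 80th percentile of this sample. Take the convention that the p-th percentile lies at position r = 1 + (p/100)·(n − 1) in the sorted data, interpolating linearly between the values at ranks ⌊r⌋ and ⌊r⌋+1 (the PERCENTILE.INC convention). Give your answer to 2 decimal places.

6.48

Sorted: 0.4, 0.8, 0.9, 3.6, 5.2, 6.1, 6.2, 6.9, 7.7.
n = 9.
r = 1 + (80/100)·(9 − 1) = 1 + 6.4 = 7.4.
Rank 7 is 6.2 and rank 8 is 6.9.
Interpolate: 6.2 + 0.4·(6.9 − 6.2) = 6.2 + 0.4·0.7 = 6.48.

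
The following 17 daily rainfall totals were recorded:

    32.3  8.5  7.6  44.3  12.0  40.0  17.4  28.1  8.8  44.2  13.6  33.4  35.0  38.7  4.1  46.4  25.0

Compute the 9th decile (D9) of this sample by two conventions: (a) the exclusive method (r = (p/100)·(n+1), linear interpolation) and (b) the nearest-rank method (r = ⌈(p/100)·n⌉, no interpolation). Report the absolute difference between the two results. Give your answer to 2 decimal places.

Sorted: 4.1, 7.6, 8.5, 8.8, 12.0, 13.6, 17.4, 25.0, 28.1, 32.3, 33.4, 35.0, 38.7, 40.0, 44.2, 44.3, 46.4.
n = 17.
(a) r = 16.2; between ranks 16 (44.3) and 17 (46.4): 44.72.
(b) the nearest-rank method: rank 16 → 44.3.
|44.72 − 44.3| = 0.42.

0.42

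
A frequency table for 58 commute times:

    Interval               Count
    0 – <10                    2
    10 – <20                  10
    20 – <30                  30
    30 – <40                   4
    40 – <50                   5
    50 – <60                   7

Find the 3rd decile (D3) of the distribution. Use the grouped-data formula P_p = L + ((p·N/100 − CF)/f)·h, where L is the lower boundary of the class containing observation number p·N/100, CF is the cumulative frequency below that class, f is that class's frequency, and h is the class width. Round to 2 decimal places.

21.80

N = 58; target position k = 30/100 · 58 = 17.4.
Cumulative frequencies: 2, 12, 42, 46, 51, 58.
Observation 17.4 falls in the class 20 – <30.
L = 20, CF = 12, f = 30, h = 10.
P30 = 20 + ((17.4 − 12)/30)·10 = 20 + 1.8 = 21.8.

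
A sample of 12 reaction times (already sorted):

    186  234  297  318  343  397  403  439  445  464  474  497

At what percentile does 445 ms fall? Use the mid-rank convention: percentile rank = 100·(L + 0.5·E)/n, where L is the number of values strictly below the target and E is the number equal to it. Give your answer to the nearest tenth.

Count below 445: L = 8; count equal: E = 1; n = 12.
Percentile rank = 100·(8 + 0.5·1)/12 = 100·8.5/12 = 70.83.

70.8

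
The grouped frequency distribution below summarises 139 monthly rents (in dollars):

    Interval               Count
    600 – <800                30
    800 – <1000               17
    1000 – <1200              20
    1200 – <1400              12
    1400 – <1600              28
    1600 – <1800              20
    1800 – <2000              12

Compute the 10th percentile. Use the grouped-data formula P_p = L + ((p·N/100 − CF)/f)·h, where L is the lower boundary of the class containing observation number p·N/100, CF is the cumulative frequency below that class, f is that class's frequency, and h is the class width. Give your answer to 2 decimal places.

N = 139; target position k = 10/100 · 139 = 13.9.
Cumulative frequencies: 30, 47, 67, 79, 107, 127, 139.
Observation 13.9 falls in the class 600 – <800.
L = 600, CF = 0, f = 30, h = 200.
P10 = 600 + ((13.9 − 0)/30)·200 = 600 + 92.6667 = 692.667.

692.67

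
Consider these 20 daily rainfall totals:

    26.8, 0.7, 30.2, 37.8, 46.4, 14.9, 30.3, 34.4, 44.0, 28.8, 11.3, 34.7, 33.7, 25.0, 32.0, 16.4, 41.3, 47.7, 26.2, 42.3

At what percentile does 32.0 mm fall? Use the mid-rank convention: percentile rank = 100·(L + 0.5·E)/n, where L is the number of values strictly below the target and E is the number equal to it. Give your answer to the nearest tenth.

52.5

Sorted: 0.7, 11.3, 14.9, 16.4, 25.0, 26.2, 26.8, 28.8, 30.2, 30.3, 32.0, 33.7, 34.4, 34.7, 37.8, 41.3, 42.3, 44.0, 46.4, 47.7.
Count below 32.0: L = 10; count equal: E = 1; n = 20.
Percentile rank = 100·(10 + 0.5·1)/20 = 100·10.5/20 = 52.5.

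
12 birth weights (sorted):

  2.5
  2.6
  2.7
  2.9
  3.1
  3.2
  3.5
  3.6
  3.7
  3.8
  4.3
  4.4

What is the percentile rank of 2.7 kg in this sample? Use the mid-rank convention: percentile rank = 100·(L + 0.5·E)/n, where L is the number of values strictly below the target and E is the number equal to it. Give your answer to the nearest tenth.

20.8

Count below 2.7: L = 2; count equal: E = 1; n = 12.
Percentile rank = 100·(2 + 0.5·1)/12 = 100·2.5/12 = 20.83.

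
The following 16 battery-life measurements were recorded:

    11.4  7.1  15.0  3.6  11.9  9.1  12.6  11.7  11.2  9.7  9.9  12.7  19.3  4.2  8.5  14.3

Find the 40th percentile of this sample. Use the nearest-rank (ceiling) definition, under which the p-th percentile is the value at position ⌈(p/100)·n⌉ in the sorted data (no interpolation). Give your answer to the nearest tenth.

9.9

Sorted: 3.6, 4.2, 7.1, 8.5, 9.1, 9.7, 9.9, 11.2, 11.4, 11.7, 11.9, 12.6, 12.7, 14.3, 15.0, 19.3.
n = 16.
Position = ⌈40/100 · 16⌉ = ⌈6.4⌉ = 7.
The value at rank 7 is 9.9.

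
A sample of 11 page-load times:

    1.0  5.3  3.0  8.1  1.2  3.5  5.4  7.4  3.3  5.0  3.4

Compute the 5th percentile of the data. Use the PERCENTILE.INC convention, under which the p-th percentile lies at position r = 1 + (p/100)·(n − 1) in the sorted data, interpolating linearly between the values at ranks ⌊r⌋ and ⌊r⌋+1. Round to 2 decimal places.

Sorted: 1.0, 1.2, 3.0, 3.3, 3.4, 3.5, 5.0, 5.3, 5.4, 7.4, 8.1.
n = 11.
r = 1 + (5/100)·(11 − 1) = 1 + 0.5 = 1.5.
Rank 1 is 1.0 and rank 2 is 1.2.
Interpolate: 1.0 + 0.5·(1.2 − 1.0) = 1.0 + 0.5·0.2 = 1.1.

1.10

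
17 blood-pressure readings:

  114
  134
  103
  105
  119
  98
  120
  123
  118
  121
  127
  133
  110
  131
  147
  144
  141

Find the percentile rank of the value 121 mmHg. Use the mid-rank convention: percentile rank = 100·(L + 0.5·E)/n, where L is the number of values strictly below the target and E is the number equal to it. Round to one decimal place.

50.0

Sorted: 98, 103, 105, 110, 114, 118, 119, 120, 121, 123, 127, 131, 133, 134, 141, 144, 147.
Count below 121: L = 8; count equal: E = 1; n = 17.
Percentile rank = 100·(8 + 0.5·1)/17 = 100·8.5/17 = 50.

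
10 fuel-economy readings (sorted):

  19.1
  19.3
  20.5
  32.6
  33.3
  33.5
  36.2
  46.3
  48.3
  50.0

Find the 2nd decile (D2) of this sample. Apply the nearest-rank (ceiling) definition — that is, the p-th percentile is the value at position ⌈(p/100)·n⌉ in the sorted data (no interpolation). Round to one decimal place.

n = 10.
Position = ⌈20/100 · 10⌉ = ⌈2⌉ = 2.
The value at rank 2 is 19.3.

19.3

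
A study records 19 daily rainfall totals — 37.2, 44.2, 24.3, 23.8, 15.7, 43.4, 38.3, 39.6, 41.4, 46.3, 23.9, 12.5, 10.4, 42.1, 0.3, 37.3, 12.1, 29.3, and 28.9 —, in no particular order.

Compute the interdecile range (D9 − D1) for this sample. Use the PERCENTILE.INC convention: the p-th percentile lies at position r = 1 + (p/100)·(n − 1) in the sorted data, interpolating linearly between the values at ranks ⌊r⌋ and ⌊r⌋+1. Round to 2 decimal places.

Sorted: 0.3, 10.4, 12.1, 12.5, 15.7, 23.8, 23.9, 24.3, 28.9, 29.3, 37.2, 37.3, 38.3, 39.6, 41.4, 42.1, 43.4, 44.2, 46.3.
n = 19.
P10: r = 2.8; ranks 2–3 are 10.4, 12.1; interpolating gives 11.76.
P90: r = 17.2; ranks 17–18 are 43.4, 44.2; interpolating gives 43.56.
Difference: 43.56 − 11.76 = 31.8.

31.80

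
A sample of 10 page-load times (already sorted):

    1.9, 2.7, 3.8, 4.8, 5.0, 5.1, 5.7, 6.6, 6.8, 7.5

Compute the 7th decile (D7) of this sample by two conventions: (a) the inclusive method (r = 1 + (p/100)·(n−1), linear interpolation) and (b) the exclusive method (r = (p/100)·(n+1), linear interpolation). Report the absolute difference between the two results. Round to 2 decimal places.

n = 10.
(a) r = 7.3; between ranks 7 (5.7) and 8 (6.6): 5.97.
(b) r = 7.7; between ranks 7 (5.7) and 8 (6.6): 6.33.
|5.97 − 6.33| = 0.36.

0.36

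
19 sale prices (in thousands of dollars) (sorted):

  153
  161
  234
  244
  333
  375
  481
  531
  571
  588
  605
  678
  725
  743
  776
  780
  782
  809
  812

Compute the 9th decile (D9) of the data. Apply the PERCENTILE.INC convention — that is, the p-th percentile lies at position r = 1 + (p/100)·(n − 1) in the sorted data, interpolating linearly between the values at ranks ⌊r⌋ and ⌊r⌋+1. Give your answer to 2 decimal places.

787.40

n = 19.
r = 1 + (90/100)·(19 − 1) = 1 + 16.2 = 17.2.
Rank 17 is 782 and rank 18 is 809.
Interpolate: 782 + 0.2·(809 − 782) = 782 + 0.2·27 = 787.4.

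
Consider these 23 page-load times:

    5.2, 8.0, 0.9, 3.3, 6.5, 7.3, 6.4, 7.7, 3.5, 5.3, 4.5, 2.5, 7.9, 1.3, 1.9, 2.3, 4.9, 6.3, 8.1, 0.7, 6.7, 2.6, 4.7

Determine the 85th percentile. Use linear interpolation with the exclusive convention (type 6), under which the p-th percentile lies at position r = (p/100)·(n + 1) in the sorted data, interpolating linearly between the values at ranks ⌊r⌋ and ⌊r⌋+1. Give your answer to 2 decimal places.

Sorted: 0.7, 0.9, 1.3, 1.9, 2.3, 2.5, 2.6, 3.3, 3.5, 4.5, 4.7, 4.9, 5.2, 5.3, 6.3, 6.4, 6.5, 6.7, 7.3, 7.7, 7.9, 8.0, 8.1.
n = 23.
r = (85/100)·(23 + 1) = 20.4.
Rank 20 is 7.7 and rank 21 is 7.9.
Interpolate: 7.7 + 0.4·(7.9 − 7.7) = 7.7 + 0.4·0.2 = 7.78.

7.78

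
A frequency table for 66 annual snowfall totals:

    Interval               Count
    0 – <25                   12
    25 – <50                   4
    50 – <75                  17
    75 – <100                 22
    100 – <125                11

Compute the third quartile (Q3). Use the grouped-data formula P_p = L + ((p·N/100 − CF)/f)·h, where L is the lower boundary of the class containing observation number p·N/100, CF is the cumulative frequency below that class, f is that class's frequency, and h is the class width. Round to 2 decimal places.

N = 66; target position k = 75/100 · 66 = 49.5.
Cumulative frequencies: 12, 16, 33, 55, 66.
Observation 49.5 falls in the class 75 – <100.
L = 75, CF = 33, f = 22, h = 25.
P75 = 75 + ((49.5 − 33)/22)·25 = 75 + 18.75 = 93.75.

93.75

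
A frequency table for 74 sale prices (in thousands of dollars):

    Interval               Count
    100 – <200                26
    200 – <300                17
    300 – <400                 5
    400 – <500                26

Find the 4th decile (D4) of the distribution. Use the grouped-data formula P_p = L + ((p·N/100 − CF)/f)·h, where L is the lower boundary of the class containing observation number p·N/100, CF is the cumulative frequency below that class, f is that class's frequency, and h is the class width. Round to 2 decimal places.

N = 74; target position k = 40/100 · 74 = 29.6.
Cumulative frequencies: 26, 43, 48, 74.
Observation 29.6 falls in the class 200 – <300.
L = 200, CF = 26, f = 17, h = 100.
P40 = 200 + ((29.6 − 26)/17)·100 = 200 + 21.1765 = 221.176.

221.18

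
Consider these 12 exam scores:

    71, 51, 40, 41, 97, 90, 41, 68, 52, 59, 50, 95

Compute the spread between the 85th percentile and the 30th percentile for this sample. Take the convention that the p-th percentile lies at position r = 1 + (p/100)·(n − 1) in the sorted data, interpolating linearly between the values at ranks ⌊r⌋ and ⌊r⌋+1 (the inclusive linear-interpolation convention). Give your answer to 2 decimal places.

41.45

Sorted: 40, 41, 41, 50, 51, 52, 59, 68, 71, 90, 95, 97.
n = 12.
P30: r = 4.3; ranks 4–5 are 50, 51; interpolating gives 50.3.
P85: r = 10.35; ranks 10–11 are 90, 95; interpolating gives 91.75.
Difference: 91.75 − 50.3 = 41.45.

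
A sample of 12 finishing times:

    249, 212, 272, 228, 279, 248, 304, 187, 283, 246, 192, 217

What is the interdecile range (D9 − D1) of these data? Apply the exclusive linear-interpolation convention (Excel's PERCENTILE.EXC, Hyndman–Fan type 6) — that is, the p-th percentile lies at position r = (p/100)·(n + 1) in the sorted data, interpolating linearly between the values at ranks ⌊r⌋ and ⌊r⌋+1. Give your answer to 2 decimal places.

Sorted: 187, 192, 212, 217, 228, 246, 248, 249, 272, 279, 283, 304.
n = 12.
P10: r = 1.3; ranks 1–2 are 187, 192; interpolating gives 188.5.
P90: r = 11.7; ranks 11–12 are 283, 304; interpolating gives 297.7.
Difference: 297.7 − 188.5 = 109.2.

109.20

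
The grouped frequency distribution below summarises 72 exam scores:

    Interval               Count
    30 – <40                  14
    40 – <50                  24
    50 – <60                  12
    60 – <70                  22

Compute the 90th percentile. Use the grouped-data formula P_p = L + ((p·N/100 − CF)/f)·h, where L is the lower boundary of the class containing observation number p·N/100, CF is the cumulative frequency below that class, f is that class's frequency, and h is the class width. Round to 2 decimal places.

N = 72; target position k = 90/100 · 72 = 64.8.
Cumulative frequencies: 14, 38, 50, 72.
Observation 64.8 falls in the class 60 – <70.
L = 60, CF = 50, f = 22, h = 10.
P90 = 60 + ((64.8 − 50)/22)·10 = 60 + 6.72727 = 66.7273.

66.73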